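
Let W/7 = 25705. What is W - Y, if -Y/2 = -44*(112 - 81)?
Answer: 177207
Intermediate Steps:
W = 179935 (W = 7*25705 = 179935)
Y = 2728 (Y = -(-88)*(112 - 81) = -(-88)*31 = -2*(-1364) = 2728)
W - Y = 179935 - 1*2728 = 179935 - 2728 = 177207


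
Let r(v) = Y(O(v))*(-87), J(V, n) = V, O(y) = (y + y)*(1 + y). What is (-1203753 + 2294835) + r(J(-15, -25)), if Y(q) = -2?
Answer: 1091256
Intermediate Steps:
O(y) = 2*y*(1 + y) (O(y) = (2*y)*(1 + y) = 2*y*(1 + y))
r(v) = 174 (r(v) = -2*(-87) = 174)
(-1203753 + 2294835) + r(J(-15, -25)) = (-1203753 + 2294835) + 174 = 1091082 + 174 = 1091256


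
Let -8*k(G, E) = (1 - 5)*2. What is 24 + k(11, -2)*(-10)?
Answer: 14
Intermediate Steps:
k(G, E) = 1 (k(G, E) = -(1 - 5)*2/8 = -(-1)*2/2 = -⅛*(-8) = 1)
24 + k(11, -2)*(-10) = 24 + 1*(-10) = 24 - 10 = 14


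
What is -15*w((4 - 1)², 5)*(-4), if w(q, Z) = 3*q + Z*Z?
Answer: 3120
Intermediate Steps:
w(q, Z) = Z² + 3*q (w(q, Z) = 3*q + Z² = Z² + 3*q)
-15*w((4 - 1)², 5)*(-4) = -15*(5² + 3*(4 - 1)²)*(-4) = -15*(25 + 3*3²)*(-4) = -15*(25 + 3*9)*(-4) = -15*(25 + 27)*(-4) = -15*52*(-4) = -780*(-4) = 3120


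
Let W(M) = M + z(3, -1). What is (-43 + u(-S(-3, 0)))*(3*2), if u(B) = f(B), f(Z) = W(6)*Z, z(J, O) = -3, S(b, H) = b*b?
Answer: -420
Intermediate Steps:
S(b, H) = b²
W(M) = -3 + M (W(M) = M - 3 = -3 + M)
f(Z) = 3*Z (f(Z) = (-3 + 6)*Z = 3*Z)
u(B) = 3*B
(-43 + u(-S(-3, 0)))*(3*2) = (-43 + 3*(-1*(-3)²))*(3*2) = (-43 + 3*(-1*9))*6 = (-43 + 3*(-9))*6 = (-43 - 27)*6 = -70*6 = -420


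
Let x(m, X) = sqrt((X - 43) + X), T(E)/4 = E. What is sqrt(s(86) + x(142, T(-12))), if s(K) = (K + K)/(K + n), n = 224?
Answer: sqrt(13330 + 24025*I*sqrt(139))/155 ≈ 2.4857 + 2.3715*I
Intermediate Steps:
T(E) = 4*E
s(K) = 2*K/(224 + K) (s(K) = (K + K)/(K + 224) = (2*K)/(224 + K) = 2*K/(224 + K))
x(m, X) = sqrt(-43 + 2*X) (x(m, X) = sqrt((-43 + X) + X) = sqrt(-43 + 2*X))
sqrt(s(86) + x(142, T(-12))) = sqrt(2*86/(224 + 86) + sqrt(-43 + 2*(4*(-12)))) = sqrt(2*86/310 + sqrt(-43 + 2*(-48))) = sqrt(2*86*(1/310) + sqrt(-43 - 96)) = sqrt(86/155 + sqrt(-139)) = sqrt(86/155 + I*sqrt(139))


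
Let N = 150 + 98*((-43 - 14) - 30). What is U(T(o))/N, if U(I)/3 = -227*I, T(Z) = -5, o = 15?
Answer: -1135/2792 ≈ -0.40652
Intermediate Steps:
U(I) = -681*I (U(I) = 3*(-227*I) = -681*I)
N = -8376 (N = 150 + 98*(-57 - 30) = 150 + 98*(-87) = 150 - 8526 = -8376)
U(T(o))/N = -681*(-5)/(-8376) = 3405*(-1/8376) = -1135/2792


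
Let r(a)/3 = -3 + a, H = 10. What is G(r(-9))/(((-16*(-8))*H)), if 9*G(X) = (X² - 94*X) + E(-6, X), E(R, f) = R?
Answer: 779/1920 ≈ 0.40573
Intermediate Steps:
r(a) = -9 + 3*a (r(a) = 3*(-3 + a) = -9 + 3*a)
G(X) = -⅔ - 94*X/9 + X²/9 (G(X) = ((X² - 94*X) - 6)/9 = (-6 + X² - 94*X)/9 = -⅔ - 94*X/9 + X²/9)
G(r(-9))/(((-16*(-8))*H)) = (-⅔ - 94*(-9 + 3*(-9))/9 + (-9 + 3*(-9))²/9)/((-16*(-8)*10)) = (-⅔ - 94*(-9 - 27)/9 + (-9 - 27)²/9)/((128*10)) = (-⅔ - 94/9*(-36) + (⅑)*(-36)²)/1280 = (-⅔ + 376 + (⅑)*1296)*(1/1280) = (-⅔ + 376 + 144)*(1/1280) = (1558/3)*(1/1280) = 779/1920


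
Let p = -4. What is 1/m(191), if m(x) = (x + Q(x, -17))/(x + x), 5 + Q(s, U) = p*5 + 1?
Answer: 382/167 ≈ 2.2874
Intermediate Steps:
Q(s, U) = -24 (Q(s, U) = -5 + (-4*5 + 1) = -5 + (-20 + 1) = -5 - 19 = -24)
m(x) = (-24 + x)/(2*x) (m(x) = (x - 24)/(x + x) = (-24 + x)/((2*x)) = (-24 + x)*(1/(2*x)) = (-24 + x)/(2*x))
1/m(191) = 1/((½)*(-24 + 191)/191) = 1/((½)*(1/191)*167) = 1/(167/382) = 382/167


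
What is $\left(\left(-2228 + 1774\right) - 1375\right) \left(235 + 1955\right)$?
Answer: $-4005510$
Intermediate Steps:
$\left(\left(-2228 + 1774\right) - 1375\right) \left(235 + 1955\right) = \left(-454 - 1375\right) 2190 = \left(-1829\right) 2190 = -4005510$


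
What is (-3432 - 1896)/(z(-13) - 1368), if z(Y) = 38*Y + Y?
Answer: 1776/625 ≈ 2.8416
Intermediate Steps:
z(Y) = 39*Y
(-3432 - 1896)/(z(-13) - 1368) = (-3432 - 1896)/(39*(-13) - 1368) = -5328/(-507 - 1368) = -5328/(-1875) = -5328*(-1/1875) = 1776/625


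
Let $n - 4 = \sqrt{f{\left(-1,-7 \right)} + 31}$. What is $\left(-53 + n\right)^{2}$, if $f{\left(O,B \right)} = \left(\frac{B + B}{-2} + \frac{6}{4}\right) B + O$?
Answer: $\frac{\left(98 - i \sqrt{118}\right)^{2}}{4} \approx 2371.5 - 532.28 i$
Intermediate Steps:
$f{\left(O,B \right)} = O + B \left(\frac{3}{2} - B\right)$ ($f{\left(O,B \right)} = \left(2 B \left(- \frac{1}{2}\right) + 6 \cdot \frac{1}{4}\right) B + O = \left(- B + \frac{3}{2}\right) B + O = \left(\frac{3}{2} - B\right) B + O = B \left(\frac{3}{2} - B\right) + O = O + B \left(\frac{3}{2} - B\right)$)
$n = 4 + \frac{i \sqrt{118}}{2}$ ($n = 4 + \sqrt{\left(-1 - \left(-7\right)^{2} + \frac{3}{2} \left(-7\right)\right) + 31} = 4 + \sqrt{\left(-1 - 49 - \frac{21}{2}\right) + 31} = 4 + \sqrt{- \frac{121}{2} + 31} = 4 + \sqrt{- \frac{59}{2}} = 4 + \frac{i \sqrt{118}}{2} \approx 4.0 + 5.4314 i$)
$\left(-53 + n\right)^{2} = \left(-53 + \left(4 + \frac{i \sqrt{118}}{2}\right)\right)^{2} = \left(-49 + \frac{i \sqrt{118}}{2}\right)^{2}$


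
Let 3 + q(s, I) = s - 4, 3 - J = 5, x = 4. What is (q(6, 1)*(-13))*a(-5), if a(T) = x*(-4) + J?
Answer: -234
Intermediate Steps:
J = -2 (J = 3 - 1*5 = 3 - 5 = -2)
q(s, I) = -7 + s (q(s, I) = -3 + (s - 4) = -3 + (-4 + s) = -7 + s)
a(T) = -18 (a(T) = 4*(-4) - 2 = -16 - 2 = -18)
(q(6, 1)*(-13))*a(-5) = ((-7 + 6)*(-13))*(-18) = -1*(-13)*(-18) = 13*(-18) = -234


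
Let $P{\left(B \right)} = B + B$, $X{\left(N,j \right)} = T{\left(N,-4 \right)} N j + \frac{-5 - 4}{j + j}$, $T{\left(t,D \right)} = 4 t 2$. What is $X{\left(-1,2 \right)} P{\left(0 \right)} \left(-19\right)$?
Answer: $0$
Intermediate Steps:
$T{\left(t,D \right)} = 8 t$
$X{\left(N,j \right)} = - \frac{9}{2 j} + 8 j N^{2}$ ($X{\left(N,j \right)} = 8 N N j + \frac{-5 - 4}{j + j} = 8 N^{2} j - \frac{9}{2 j} = 8 j N^{2} - 9 \frac{1}{2 j} = 8 j N^{2} - \frac{9}{2 j} = - \frac{9}{2 j} + 8 j N^{2}$)
$P{\left(B \right)} = 2 B$
$X{\left(-1,2 \right)} P{\left(0 \right)} \left(-19\right) = \left(- \frac{9}{2 \cdot 2} + 8 \cdot 2 \left(-1\right)^{2}\right) 2 \cdot 0 \left(-19\right) = \left(\left(- \frac{9}{2}\right) \frac{1}{2} + 8 \cdot 2 \cdot 1\right) 0 \left(-19\right) = \left(- \frac{9}{4} + 16\right) 0 \left(-19\right) = \frac{55}{4} \cdot 0 \left(-19\right) = 0 \left(-19\right) = 0$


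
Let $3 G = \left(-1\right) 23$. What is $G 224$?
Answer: $- \frac{5152}{3} \approx -1717.3$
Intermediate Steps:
$G = - \frac{23}{3}$ ($G = \frac{\left(-1\right) 23}{3} = \frac{1}{3} \left(-23\right) = - \frac{23}{3} \approx -7.6667$)
$G 224 = \left(- \frac{23}{3}\right) 224 = - \frac{5152}{3}$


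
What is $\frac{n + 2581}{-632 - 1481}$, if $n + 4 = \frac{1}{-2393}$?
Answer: $- \frac{6166760}{5056409} \approx -1.2196$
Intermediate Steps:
$n = - \frac{9573}{2393}$ ($n = -4 + \frac{1}{-2393} = -4 - \frac{1}{2393} = - \frac{9573}{2393} \approx -4.0004$)
$\frac{n + 2581}{-632 - 1481} = \frac{- \frac{9573}{2393} + 2581}{-632 - 1481} = \frac{6166760}{2393 \left(-2113\right)} = \frac{6166760}{2393} \left(- \frac{1}{2113}\right) = - \frac{6166760}{5056409}$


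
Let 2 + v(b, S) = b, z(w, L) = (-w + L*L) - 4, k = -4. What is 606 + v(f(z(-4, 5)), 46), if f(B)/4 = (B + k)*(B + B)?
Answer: 4804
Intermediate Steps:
z(w, L) = -4 + L**2 - w (z(w, L) = (-w + L**2) - 4 = (L**2 - w) - 4 = -4 + L**2 - w)
f(B) = 8*B*(-4 + B) (f(B) = 4*((B - 4)*(B + B)) = 4*((-4 + B)*(2*B)) = 4*(2*B*(-4 + B)) = 8*B*(-4 + B))
v(b, S) = -2 + b
606 + v(f(z(-4, 5)), 46) = 606 + (-2 + 8*(-4 + 5**2 - 1*(-4))*(-4 + (-4 + 5**2 - 1*(-4)))) = 606 + (-2 + 8*(-4 + 25 + 4)*(-4 + (-4 + 25 + 4))) = 606 + (-2 + 8*25*(-4 + 25)) = 606 + (-2 + 8*25*21) = 606 + (-2 + 4200) = 606 + 4198 = 4804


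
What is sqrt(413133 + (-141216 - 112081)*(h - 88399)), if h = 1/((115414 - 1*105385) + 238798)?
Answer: 105*sqrt(125748212424026609)/248827 ≈ 1.4964e+5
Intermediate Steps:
h = 1/248827 (h = 1/((115414 - 105385) + 238798) = 1/(10029 + 238798) = 1/248827 ≈ 4.0189e-6)
sqrt(413133 + (-141216 - 112081)*(h - 88399)) = sqrt(413133 + (-141216 - 112081)*(1/248827 - 88399)) = sqrt(413133 - 253297*(-21996057972/248827)) = sqrt(413133 + 5571535496133684/248827) = sqrt(5571638294778675/248827) = 105*sqrt(125748212424026609)/248827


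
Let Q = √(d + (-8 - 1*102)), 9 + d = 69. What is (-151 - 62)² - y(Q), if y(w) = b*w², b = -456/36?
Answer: 134207/3 ≈ 44736.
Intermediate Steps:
d = 60 (d = -9 + 69 = 60)
Q = 5*I*√2 (Q = √(60 + (-8 - 1*102)) = √(60 + (-8 - 102)) = √(60 - 110) = √(-50) = 5*I*√2 ≈ 7.0711*I)
b = -38/3 (b = -456*1/36 = -38/3 ≈ -12.667)
y(w) = -38*w²/3
(-151 - 62)² - y(Q) = (-151 - 62)² - (-38)*(5*I*√2)²/3 = (-213)² - (-38)*(-50)/3 = 45369 - 1*1900/3 = 45369 - 1900/3 = 134207/3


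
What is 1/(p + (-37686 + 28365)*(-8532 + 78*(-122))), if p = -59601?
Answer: 1/168165807 ≈ 5.9465e-9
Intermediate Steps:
1/(p + (-37686 + 28365)*(-8532 + 78*(-122))) = 1/(-59601 + (-37686 + 28365)*(-8532 + 78*(-122))) = 1/(-59601 - 9321*(-8532 - 9516)) = 1/(-59601 - 9321*(-18048)) = 1/(-59601 + 168225408) = 1/168165807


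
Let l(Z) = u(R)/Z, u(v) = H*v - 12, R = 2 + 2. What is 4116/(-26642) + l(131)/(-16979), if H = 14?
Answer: -654012938/4232745847 ≈ -0.15451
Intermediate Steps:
R = 4
u(v) = -12 + 14*v (u(v) = 14*v - 12 = -12 + 14*v)
l(Z) = 44/Z (l(Z) = (-12 + 14*4)/Z = (-12 + 56)/Z = 44/Z)
4116/(-26642) + l(131)/(-16979) = 4116/(-26642) + (44/131)/(-16979) = 4116*(-1/26642) + (44*(1/131))*(-1/16979) = -294/1903 + (44/131)*(-1/16979) = -294/1903 - 44/2224249 = -654012938/4232745847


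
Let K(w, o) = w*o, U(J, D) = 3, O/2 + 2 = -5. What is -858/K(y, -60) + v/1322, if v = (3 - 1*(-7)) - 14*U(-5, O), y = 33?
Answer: 8113/19830 ≈ 0.40913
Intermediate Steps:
O = -14 (O = -4 + 2*(-5) = -4 - 10 = -14)
v = -32 (v = (3 - 1*(-7)) - 14*3 = (3 + 7) - 42 = 10 - 42 = -32)
K(w, o) = o*w
-858/K(y, -60) + v/1322 = -858/((-60*33)) - 32/1322 = -858/(-1980) - 32*1/1322 = -858*(-1/1980) - 16/661 = 13/30 - 16/661 = 8113/19830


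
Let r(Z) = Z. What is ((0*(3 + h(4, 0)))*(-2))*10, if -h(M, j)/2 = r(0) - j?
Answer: 0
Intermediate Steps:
h(M, j) = 2*j (h(M, j) = -2*(0 - j) = -(-2)*j = 2*j)
((0*(3 + h(4, 0)))*(-2))*10 = ((0*(3 + 2*0))*(-2))*10 = ((0*(3 + 0))*(-2))*10 = ((0*3)*(-2))*10 = (0*(-2))*10 = 0*10 = 0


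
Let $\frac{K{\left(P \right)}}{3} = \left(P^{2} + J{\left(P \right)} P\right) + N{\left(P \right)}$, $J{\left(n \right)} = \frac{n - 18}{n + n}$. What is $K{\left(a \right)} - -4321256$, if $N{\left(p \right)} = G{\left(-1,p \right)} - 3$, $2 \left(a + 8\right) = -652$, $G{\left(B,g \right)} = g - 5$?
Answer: $4654370$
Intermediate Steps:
$G{\left(B,g \right)} = -5 + g$
$a = -334$ ($a = -8 + \frac{1}{2} \left(-652\right) = -8 - 326 = -334$)
$N{\left(p \right)} = -8 + p$ ($N{\left(p \right)} = \left(-5 + p\right) - 3 = -8 + p$)
$J{\left(n \right)} = \frac{-18 + n}{2 n}$
$K{\left(P \right)} = -51 + 3 P^{2} + \frac{9 P}{2}$ ($K{\left(P \right)} = 3 \left(\left(P^{2} + \frac{-18 + P}{2 P} P\right) + \left(-8 + P\right)\right) = 3 \left(\left(P^{2} + \left(-9 + \frac{P}{2}\right)\right) + \left(-8 + P\right)\right) = 3 \left(\left(-9 + P^{2} + \frac{P}{2}\right) + \left(-8 + P\right)\right) = 3 \left(-17 + P^{2} + \frac{3 P}{2}\right) = -51 + 3 P^{2} + \frac{9 P}{2}$)
$K{\left(a \right)} - -4321256 = \left(-51 + 3 \left(-334\right)^{2} + \frac{9}{2} \left(-334\right)\right) - -4321256 = \left(-51 + 3 \cdot 111556 - 1503\right) + 4321256 = \left(-51 + 334668 - 1503\right) + 4321256 = 333114 + 4321256 = 4654370$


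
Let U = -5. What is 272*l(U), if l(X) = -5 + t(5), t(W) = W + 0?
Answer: 0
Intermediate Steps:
t(W) = W
l(X) = 0 (l(X) = -5 + 5 = 0)
272*l(U) = 272*0 = 0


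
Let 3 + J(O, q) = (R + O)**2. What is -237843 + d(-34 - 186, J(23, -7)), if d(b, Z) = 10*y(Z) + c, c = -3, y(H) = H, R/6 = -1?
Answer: -234986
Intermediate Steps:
R = -6 (R = 6*(-1) = -6)
J(O, q) = -3 + (-6 + O)**2
d(b, Z) = -3 + 10*Z (d(b, Z) = 10*Z - 3 = -3 + 10*Z)
-237843 + d(-34 - 186, J(23, -7)) = -237843 + (-3 + 10*(-3 + (-6 + 23)**2)) = -237843 + (-3 + 10*(-3 + 17**2)) = -237843 + (-3 + 10*(-3 + 289)) = -237843 + (-3 + 10*286) = -237843 + (-3 + 2860) = -237843 + 2857 = -234986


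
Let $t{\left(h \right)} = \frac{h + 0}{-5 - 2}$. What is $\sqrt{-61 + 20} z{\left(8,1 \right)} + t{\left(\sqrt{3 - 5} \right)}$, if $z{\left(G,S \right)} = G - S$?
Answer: $\frac{i \left(- \sqrt{2} + 49 \sqrt{41}\right)}{7} \approx 44.62 i$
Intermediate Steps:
$t{\left(h \right)} = - \frac{h}{7}$ ($t{\left(h \right)} = \frac{h}{-7} = h \left(- \frac{1}{7}\right) = - \frac{h}{7}$)
$\sqrt{-61 + 20} z{\left(8,1 \right)} + t{\left(\sqrt{3 - 5} \right)} = \sqrt{-61 + 20} \left(8 - 1\right) - \frac{\sqrt{3 - 5}}{7} = \sqrt{-41} \left(8 - 1\right) - \frac{\sqrt{-2}}{7} = i \sqrt{41} \cdot 7 - \frac{i \sqrt{2}}{7} = 7 i \sqrt{41} - \frac{i \sqrt{2}}{7}$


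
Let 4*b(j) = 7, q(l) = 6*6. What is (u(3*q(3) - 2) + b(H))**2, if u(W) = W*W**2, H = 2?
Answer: 22696372493041/16 ≈ 1.4185e+12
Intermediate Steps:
q(l) = 36
b(j) = 7/4 (b(j) = (1/4)*7 = 7/4)
u(W) = W**3
(u(3*q(3) - 2) + b(H))**2 = ((3*36 - 2)**3 + 7/4)**2 = ((108 - 2)**3 + 7/4)**2 = (106**3 + 7/4)**2 = (1191016 + 7/4)**2 = (4764071/4)**2 = 22696372493041/16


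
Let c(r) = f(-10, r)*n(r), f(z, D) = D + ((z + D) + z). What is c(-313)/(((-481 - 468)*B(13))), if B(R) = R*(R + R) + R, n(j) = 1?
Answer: 646/333099 ≈ 0.0019394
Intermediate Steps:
B(R) = R + 2*R**2 (B(R) = R*(2*R) + R = 2*R**2 + R = R + 2*R**2)
f(z, D) = 2*D + 2*z (f(z, D) = D + ((D + z) + z) = D + (D + 2*z) = 2*D + 2*z)
c(r) = -20 + 2*r (c(r) = (2*r + 2*(-10))*1 = (2*r - 20)*1 = (-20 + 2*r)*1 = -20 + 2*r)
c(-313)/(((-481 - 468)*B(13))) = (-20 + 2*(-313))/(((-481 - 468)*(13*(1 + 2*13)))) = (-20 - 626)/((-12337*(1 + 26))) = -646/((-12337*27)) = -646/((-949*351)) = -646/(-333099) = -646*(-1/333099) = 646/333099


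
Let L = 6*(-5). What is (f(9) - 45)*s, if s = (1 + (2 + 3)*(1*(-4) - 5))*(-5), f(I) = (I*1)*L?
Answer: -69300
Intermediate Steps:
L = -30
f(I) = -30*I (f(I) = (I*1)*(-30) = I*(-30) = -30*I)
s = 220 (s = (1 + 5*(-4 - 5))*(-5) = (1 + 5*(-9))*(-5) = (1 - 45)*(-5) = -44*(-5) = 220)
(f(9) - 45)*s = (-30*9 - 45)*220 = (-270 - 45)*220 = -315*220 = -69300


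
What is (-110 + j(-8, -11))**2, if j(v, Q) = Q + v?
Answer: 16641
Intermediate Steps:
(-110 + j(-8, -11))**2 = (-110 + (-11 - 8))**2 = (-110 - 19)**2 = (-129)**2 = 16641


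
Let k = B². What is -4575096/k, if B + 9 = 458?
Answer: -4575096/201601 ≈ -22.694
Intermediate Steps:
B = 449 (B = -9 + 458 = 449)
k = 201601 (k = 449² = 201601)
-4575096/k = -4575096/201601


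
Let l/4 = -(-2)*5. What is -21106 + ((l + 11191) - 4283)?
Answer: -14158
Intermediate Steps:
l = 40 (l = 4*(-(-2)*5) = 4*(-2*(-5)) = 4*10 = 40)
-21106 + ((l + 11191) - 4283) = -21106 + ((40 + 11191) - 4283) = -21106 + (11231 - 4283) = -21106 + 6948 = -14158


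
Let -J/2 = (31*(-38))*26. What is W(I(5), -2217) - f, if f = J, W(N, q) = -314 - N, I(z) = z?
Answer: -61575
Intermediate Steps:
J = 61256 (J = -2*31*(-38)*26 = -(-2356)*26 = -2*(-30628) = 61256)
f = 61256
W(I(5), -2217) - f = (-314 - 1*5) - 1*61256 = (-314 - 5) - 61256 = -319 - 61256 = -61575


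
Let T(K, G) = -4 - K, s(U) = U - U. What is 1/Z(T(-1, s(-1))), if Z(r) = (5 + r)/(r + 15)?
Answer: 6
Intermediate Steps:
s(U) = 0
Z(r) = (5 + r)/(15 + r)
1/Z(T(-1, s(-1))) = 1/((5 + (-4 - 1*(-1)))/(15 + (-4 - 1*(-1)))) = 1/((5 + (-4 + 1))/(15 + (-4 + 1))) = 1/((5 - 3)/(15 - 3)) = 1/(2/12) = 1/((1/12)*2) = 1/(⅙) = 6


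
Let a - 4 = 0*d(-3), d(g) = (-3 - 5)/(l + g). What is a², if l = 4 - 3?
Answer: 16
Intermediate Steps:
l = 1
d(g) = -8/(1 + g) (d(g) = (-3 - 5)/(1 + g) = -8/(1 + g))
a = 4 (a = 4 + 0*(-8/(1 - 3)) = 4 + 0*(-8/(-2)) = 4 + 0*(-8*(-½)) = 4 + 0*4 = 4 + 0 = 4)
a² = 4² = 16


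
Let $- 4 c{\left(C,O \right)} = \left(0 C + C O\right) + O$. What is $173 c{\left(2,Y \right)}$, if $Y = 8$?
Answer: $-1038$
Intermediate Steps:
$c{\left(C,O \right)} = - \frac{O}{4} - \frac{C O}{4}$ ($c{\left(C,O \right)} = - \frac{\left(0 C + C O\right) + O}{4} = - \frac{\left(0 + C O\right) + O}{4} = - \frac{C O + O}{4} = - \frac{O + C O}{4} = - \frac{O}{4} - \frac{C O}{4}$)
$173 c{\left(2,Y \right)} = 173 \left(\left(- \frac{1}{4}\right) 8 \left(1 + 2\right)\right) = 173 \left(\left(- \frac{1}{4}\right) 8 \cdot 3\right) = 173 \left(-6\right) = -1038$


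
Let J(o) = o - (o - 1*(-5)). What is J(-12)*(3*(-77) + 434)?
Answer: -1015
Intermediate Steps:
J(o) = -5 (J(o) = o - (o + 5) = o - (5 + o) = o + (-5 - o) = -5)
J(-12)*(3*(-77) + 434) = -5*(3*(-77) + 434) = -5*(-231 + 434) = -5*203 = -1015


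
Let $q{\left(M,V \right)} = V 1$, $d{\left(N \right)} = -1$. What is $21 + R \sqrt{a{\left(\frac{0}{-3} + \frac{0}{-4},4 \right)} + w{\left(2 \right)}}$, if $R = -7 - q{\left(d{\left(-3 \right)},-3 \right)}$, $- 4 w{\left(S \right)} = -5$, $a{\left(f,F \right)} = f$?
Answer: $21 - 2 \sqrt{5} \approx 16.528$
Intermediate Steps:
$q{\left(M,V \right)} = V$
$w{\left(S \right)} = \frac{5}{4}$ ($w{\left(S \right)} = \left(- \frac{1}{4}\right) \left(-5\right) = \frac{5}{4}$)
$R = -4$ ($R = -7 - -3 = -7 + 3 = -4$)
$21 + R \sqrt{a{\left(\frac{0}{-3} + \frac{0}{-4},4 \right)} + w{\left(2 \right)}} = 21 - 4 \sqrt{\left(\frac{0}{-3} + \frac{0}{-4}\right) + \frac{5}{4}} = 21 - 4 \sqrt{\left(0 \left(- \frac{1}{3}\right) + 0 \left(- \frac{1}{4}\right)\right) + \frac{5}{4}} = 21 - 4 \sqrt{\left(0 + 0\right) + \frac{5}{4}} = 21 - 4 \sqrt{0 + \frac{5}{4}} = 21 - 4 \sqrt{\frac{5}{4}} = 21 - 4 \frac{\sqrt{5}}{2} = 21 - 2 \sqrt{5}$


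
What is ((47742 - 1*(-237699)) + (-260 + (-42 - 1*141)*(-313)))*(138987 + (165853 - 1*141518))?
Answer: 55931252120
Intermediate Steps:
((47742 - 1*(-237699)) + (-260 + (-42 - 1*141)*(-313)))*(138987 + (165853 - 1*141518)) = ((47742 + 237699) + (-260 + (-42 - 141)*(-313)))*(138987 + (165853 - 141518)) = (285441 + (-260 - 183*(-313)))*(138987 + 24335) = (285441 + (-260 + 57279))*163322 = (285441 + 57019)*163322 = 342460*163322 = 55931252120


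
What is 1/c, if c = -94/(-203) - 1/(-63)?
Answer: 261/125 ≈ 2.0880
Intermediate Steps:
c = 125/261 (c = -94*(-1/203) - 1*(-1/63) = 94/203 + 1/63 = 125/261 ≈ 0.47893)
1/c = 1/(125/261) = 261/125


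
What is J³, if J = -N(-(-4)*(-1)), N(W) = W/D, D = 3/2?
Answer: 512/27 ≈ 18.963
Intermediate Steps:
D = 3/2 (D = 3*(½) = 3/2 ≈ 1.5000)
N(W) = 2*W/3 (N(W) = W/(3/2) = W*(⅔) = 2*W/3)
J = 8/3 (J = -2*(-(-4)*(-1))/3 = -2*(-1*4)/3 = -2*(-4)/3 = -1*(-8/3) = 8/3 ≈ 2.6667)
J³ = (8/3)³ = 512/27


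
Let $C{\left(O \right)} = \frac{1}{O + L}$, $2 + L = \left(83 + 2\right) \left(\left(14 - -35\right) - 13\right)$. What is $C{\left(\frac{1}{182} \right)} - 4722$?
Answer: $- \frac{2628061972}{556557} \approx -4722.0$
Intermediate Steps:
$L = 3058$ ($L = -2 + \left(83 + 2\right) \left(\left(14 - -35\right) - 13\right) = -2 + 85 \left(\left(14 + 35\right) - 13\right) = -2 + 85 \left(49 - 13\right) = -2 + 85 \cdot 36 = -2 + 3060 = 3058$)
$C{\left(O \right)} = \frac{1}{3058 + O}$ ($C{\left(O \right)} = \frac{1}{O + 3058} = \frac{1}{3058 + O}$)
$C{\left(\frac{1}{182} \right)} - 4722 = \frac{1}{3058 + \frac{1}{182}} - 4722 = \frac{1}{\frac{556557}{182}} - 4722 = \frac{182}{556557} - 4722 = - \frac{2628061972}{556557}$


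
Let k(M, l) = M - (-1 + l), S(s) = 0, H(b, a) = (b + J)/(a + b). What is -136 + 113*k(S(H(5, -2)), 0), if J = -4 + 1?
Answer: -23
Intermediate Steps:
J = -3
H(b, a) = (-3 + b)/(a + b) (H(b, a) = (b - 3)/(a + b) = (-3 + b)/(a + b))
k(M, l) = 1 + M - l (k(M, l) = M + (1 - l) = 1 + M - l)
-136 + 113*k(S(H(5, -2)), 0) = -136 + 113*(1 + 0 - 1*0) = -136 + 113*(1 + 0 + 0) = -136 + 113*1 = -136 + 113 = -23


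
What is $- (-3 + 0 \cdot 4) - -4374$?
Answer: $4377$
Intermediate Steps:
$- (-3 + 0 \cdot 4) - -4374 = - (-3 + 0) + 4374 = \left(-1\right) \left(-3\right) + 4374 = 3 + 4374 = 4377$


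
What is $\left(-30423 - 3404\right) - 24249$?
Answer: $-58076$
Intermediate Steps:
$\left(-30423 - 3404\right) - 24249 = -33827 - 24249 = -58076$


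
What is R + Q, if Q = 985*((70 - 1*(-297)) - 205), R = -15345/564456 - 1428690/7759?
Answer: 232682823623595/1459871368 ≈ 1.5939e+5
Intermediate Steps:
R = -268850568165/1459871368 (R = -15345*1/564456 - 1428690*1/7759 = -5115/188152 - 1428690/7759 = -268850568165/1459871368 ≈ -184.16)
Q = 159570 (Q = 985*((70 + 297) - 205) = 985*(367 - 205) = 985*162 = 159570)
R + Q = -268850568165/1459871368 + 159570 = 232682823623595/1459871368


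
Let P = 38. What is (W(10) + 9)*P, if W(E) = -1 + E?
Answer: 684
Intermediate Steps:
(W(10) + 9)*P = ((-1 + 10) + 9)*38 = (9 + 9)*38 = 18*38 = 684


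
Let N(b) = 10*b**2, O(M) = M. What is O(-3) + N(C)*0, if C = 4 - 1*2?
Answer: -3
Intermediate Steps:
C = 2 (C = 4 - 2 = 2)
O(-3) + N(C)*0 = -3 + (10*2**2)*0 = -3 + (10*4)*0 = -3 + 40*0 = -3 + 0 = -3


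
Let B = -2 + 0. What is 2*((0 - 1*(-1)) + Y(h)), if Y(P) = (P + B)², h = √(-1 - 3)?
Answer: 2 - 16*I ≈ 2.0 - 16.0*I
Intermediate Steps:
B = -2
h = 2*I (h = √(-4) = 2*I ≈ 2.0*I)
Y(P) = (-2 + P)² (Y(P) = (P - 2)² = (-2 + P)²)
2*((0 - 1*(-1)) + Y(h)) = 2*((0 - 1*(-1)) + (-2 + 2*I)²) = 2*((0 + 1) + (-2 + 2*I)²) = 2*(1 + (-2 + 2*I)²) = 2 + 2*(-2 + 2*I)²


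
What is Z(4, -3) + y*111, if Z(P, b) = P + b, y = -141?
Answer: -15650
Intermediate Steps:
Z(4, -3) + y*111 = (4 - 3) - 141*111 = 1 - 15651 = -15650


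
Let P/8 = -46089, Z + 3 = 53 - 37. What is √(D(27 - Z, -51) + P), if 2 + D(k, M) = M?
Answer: I*√368765 ≈ 607.26*I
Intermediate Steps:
Z = 13 (Z = -3 + (53 - 37) = -3 + 16 = 13)
D(k, M) = -2 + M
P = -368712 (P = 8*(-46089) = -368712)
√(D(27 - Z, -51) + P) = √((-2 - 51) - 368712) = √(-53 - 368712) = √(-368765) = I*√368765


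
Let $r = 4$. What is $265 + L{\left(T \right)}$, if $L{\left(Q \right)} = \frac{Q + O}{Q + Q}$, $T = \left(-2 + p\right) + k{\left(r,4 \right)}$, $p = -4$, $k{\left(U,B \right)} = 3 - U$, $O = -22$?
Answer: $\frac{3739}{14} \approx 267.07$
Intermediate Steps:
$T = -7$ ($T = \left(-2 - 4\right) + \left(3 - 4\right) = -6 + \left(3 - 4\right) = -6 - 1 = -7$)
$L{\left(Q \right)} = \frac{-22 + Q}{2 Q}$ ($L{\left(Q \right)} = \frac{Q - 22}{Q + Q} = \frac{-22 + Q}{2 Q}$)
$265 + L{\left(T \right)} = 265 + \frac{-22 - 7}{2 \left(-7\right)} = 265 + \frac{1}{2} \left(- \frac{1}{7}\right) \left(-29\right) = 265 + \frac{29}{14} = \frac{3739}{14}$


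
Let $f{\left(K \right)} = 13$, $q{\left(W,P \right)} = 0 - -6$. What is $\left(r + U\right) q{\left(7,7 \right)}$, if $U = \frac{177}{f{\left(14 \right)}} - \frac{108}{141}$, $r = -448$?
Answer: $- \frac{1595262}{611} \approx -2610.9$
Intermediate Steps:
$q{\left(W,P \right)} = 6$ ($q{\left(W,P \right)} = 0 + 6 = 6$)
$U = \frac{7851}{611}$ ($U = \frac{177}{13} - \frac{108}{141} = 177 \cdot \frac{1}{13} - \frac{36}{47} = \frac{177}{13} - \frac{36}{47} = \frac{7851}{611} \approx 12.849$)
$\left(r + U\right) q{\left(7,7 \right)} = \left(-448 + \frac{7851}{611}\right) 6 = \left(- \frac{265877}{611}\right) 6 = - \frac{1595262}{611}$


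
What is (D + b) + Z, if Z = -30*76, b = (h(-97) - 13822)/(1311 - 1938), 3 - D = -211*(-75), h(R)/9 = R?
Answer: -11335259/627 ≈ -18079.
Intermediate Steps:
h(R) = 9*R
D = -15822 (D = 3 - (-211)*(-75) = 3 - 1*15825 = 3 - 15825 = -15822)
b = 14695/627 (b = (9*(-97) - 13822)/(1311 - 1938) = (-873 - 13822)/(-627) = -14695*(-1/627) = 14695/627 ≈ 23.437)
Z = -2280
(D + b) + Z = (-15822 + 14695/627) - 2280 = -9905699/627 - 2280 = -11335259/627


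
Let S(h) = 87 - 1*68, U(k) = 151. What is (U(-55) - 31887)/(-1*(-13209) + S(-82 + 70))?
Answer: -7934/3307 ≈ -2.3992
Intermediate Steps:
S(h) = 19 (S(h) = 87 - 68 = 19)
(U(-55) - 31887)/(-1*(-13209) + S(-82 + 70)) = (151 - 31887)/(-1*(-13209) + 19) = -31736/(13209 + 19) = -31736/13228 = -31736*1/13228 = -7934/3307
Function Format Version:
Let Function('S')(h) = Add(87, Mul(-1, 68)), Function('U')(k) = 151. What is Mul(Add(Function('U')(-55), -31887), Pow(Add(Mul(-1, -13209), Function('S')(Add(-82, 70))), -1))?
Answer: Rational(-7934, 3307) ≈ -2.3992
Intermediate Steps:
Function('S')(h) = 19 (Function('S')(h) = Add(87, -68) = 19)
Mul(Add(Function('U')(-55), -31887), Pow(Add(Mul(-1, -13209), Function('S')(Add(-82, 70))), -1)) = Mul(Add(151, -31887), Pow(Add(Mul(-1, -13209), 19), -1)) = Mul(-31736, Pow(Add(13209, 19), -1)) = Mul(-31736, Pow(13228, -1)) = Mul(-31736, Rational(1, 13228)) = Rational(-7934, 3307)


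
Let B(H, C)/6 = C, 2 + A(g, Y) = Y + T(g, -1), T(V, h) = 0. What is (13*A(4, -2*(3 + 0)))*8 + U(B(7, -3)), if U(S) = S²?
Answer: -508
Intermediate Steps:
A(g, Y) = -2 + Y (A(g, Y) = -2 + (Y + 0) = -2 + Y)
B(H, C) = 6*C
(13*A(4, -2*(3 + 0)))*8 + U(B(7, -3)) = (13*(-2 - 2*(3 + 0)))*8 + (6*(-3))² = (13*(-2 - 2*3))*8 + (-18)² = (13*(-2 - 6))*8 + 324 = (13*(-8))*8 + 324 = -104*8 + 324 = -832 + 324 = -508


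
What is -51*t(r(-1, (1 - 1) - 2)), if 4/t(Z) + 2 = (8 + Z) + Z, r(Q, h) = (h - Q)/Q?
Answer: -51/2 ≈ -25.500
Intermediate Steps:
r(Q, h) = (h - Q)/Q
t(Z) = 4/(6 + 2*Z) (t(Z) = 4/(-2 + ((8 + Z) + Z)) = 4/(-2 + (8 + 2*Z)) = 4/(6 + 2*Z))
-51*t(r(-1, (1 - 1) - 2)) = -102/(3 + (((1 - 1) - 2) - 1*(-1))/(-1)) = -102/(3 - ((0 - 2) + 1)) = -102/(3 - (-2 + 1)) = -102/(3 - 1*(-1)) = -102/(3 + 1) = -102/4 = -51*½ = -51/2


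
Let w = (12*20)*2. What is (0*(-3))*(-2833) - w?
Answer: -480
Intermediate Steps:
w = 480 (w = 240*2 = 480)
(0*(-3))*(-2833) - w = (0*(-3))*(-2833) - 1*480 = 0*(-2833) - 480 = 0 - 480 = -480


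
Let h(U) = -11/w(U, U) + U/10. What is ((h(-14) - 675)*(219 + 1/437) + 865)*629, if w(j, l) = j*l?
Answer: -1416919561619/15295 ≈ -9.2639e+7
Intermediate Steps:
h(U) = -11/U**2 + U/10
((h(-14) - 675)*(219 + 1/437) + 865)*629 = (((-11/(-14)**2 + (1/10)*(-14)) - 675)*(219 + 1/437) + 865)*629 = (((-11*1/196 - 7/5) - 675)*(219 + 1/437) + 865)*629 = (((-11/196 - 7/5) - 675)*(95704/437) + 865)*629 = ((-1427/980 - 675)*(95704/437) + 865)*629 = (-662927/980*95704/437 + 865)*629 = (-2265884486/15295 + 865)*629 = -2252654311/15295*629 = -1416919561619/15295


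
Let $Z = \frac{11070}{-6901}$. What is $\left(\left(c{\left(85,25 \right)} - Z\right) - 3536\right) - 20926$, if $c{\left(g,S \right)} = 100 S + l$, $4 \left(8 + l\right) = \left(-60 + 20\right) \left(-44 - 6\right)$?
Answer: $- \frac{148153400}{6901} \approx -21468.0$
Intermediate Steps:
$Z = - \frac{11070}{6901}$ ($Z = 11070 \left(- \frac{1}{6901}\right) = - \frac{11070}{6901} \approx -1.6041$)
$l = 492$ ($l = -8 + \frac{\left(-60 + 20\right) \left(-44 - 6\right)}{4} = -8 + \frac{\left(-40\right) \left(-50\right)}{4} = -8 + \frac{1}{4} \cdot 2000 = -8 + 500 = 492$)
$c{\left(g,S \right)} = 492 + 100 S$ ($c{\left(g,S \right)} = 100 S + 492 = 492 + 100 S$)
$\left(\left(c{\left(85,25 \right)} - Z\right) - 3536\right) - 20926 = \left(\left(\left(492 + 100 \cdot 25\right) - - \frac{11070}{6901}\right) - 3536\right) - 20926 = \left(\left(\left(492 + 2500\right) + \frac{11070}{6901}\right) - 3536\right) - 20926 = \left(\left(2992 + \frac{11070}{6901}\right) - 3536\right) - 20926 = \left(\frac{20658862}{6901} - 3536\right) - 20926 = - \frac{3743074}{6901} - 20926 = - \frac{148153400}{6901}$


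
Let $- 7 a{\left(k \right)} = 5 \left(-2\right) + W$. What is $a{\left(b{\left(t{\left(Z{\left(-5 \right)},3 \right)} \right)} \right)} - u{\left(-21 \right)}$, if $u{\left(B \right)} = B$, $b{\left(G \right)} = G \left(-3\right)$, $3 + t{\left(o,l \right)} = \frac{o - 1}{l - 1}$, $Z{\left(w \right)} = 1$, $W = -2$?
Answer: $\frac{159}{7} \approx 22.714$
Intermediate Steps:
$t{\left(o,l \right)} = -3 + \frac{-1 + o}{-1 + l}$ ($t{\left(o,l \right)} = -3 + \frac{o - 1}{l - 1} = -3 + \frac{-1 + o}{-1 + l}$)
$b{\left(G \right)} = - 3 G$
$a{\left(k \right)} = \frac{12}{7}$ ($a{\left(k \right)} = - \frac{5 \left(-2\right) - 2}{7} = - \frac{-10 - 2}{7} = \left(- \frac{1}{7}\right) \left(-12\right) = \frac{12}{7}$)
$a{\left(b{\left(t{\left(Z{\left(-5 \right)},3 \right)} \right)} \right)} - u{\left(-21 \right)} = \frac{12}{7} - -21 = \frac{12}{7} + 21 = \frac{159}{7}$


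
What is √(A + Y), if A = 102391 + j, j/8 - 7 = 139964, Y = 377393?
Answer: 24*√2777 ≈ 1264.7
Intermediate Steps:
j = 1119768 (j = 56 + 8*139964 = 56 + 1119712 = 1119768)
A = 1222159 (A = 102391 + 1119768 = 1222159)
√(A + Y) = √(1222159 + 377393) = √1599552 = 24*√2777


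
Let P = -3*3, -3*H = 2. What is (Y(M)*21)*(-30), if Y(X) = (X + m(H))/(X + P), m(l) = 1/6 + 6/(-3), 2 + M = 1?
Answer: -357/2 ≈ -178.50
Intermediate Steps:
H = -2/3 (H = -1/3*2 = -2/3 ≈ -0.66667)
M = -1 (M = -2 + 1 = -1)
m(l) = -11/6 (m(l) = 1*(1/6) + 6*(-1/3) = 1/6 - 2 = -11/6)
P = -9
Y(X) = (-11/6 + X)/(-9 + X) (Y(X) = (X - 11/6)/(X - 9) = (-11/6 + X)/(-9 + X))
(Y(M)*21)*(-30) = (((-11/6 - 1)/(-9 - 1))*21)*(-30) = ((-17/6/(-10))*21)*(-30) = (-1/10*(-17/6)*21)*(-30) = ((17/60)*21)*(-30) = (119/20)*(-30) = -357/2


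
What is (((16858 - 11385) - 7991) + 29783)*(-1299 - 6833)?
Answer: -221718980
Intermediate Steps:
(((16858 - 11385) - 7991) + 29783)*(-1299 - 6833) = ((5473 - 7991) + 29783)*(-8132) = (-2518 + 29783)*(-8132) = 27265*(-8132) = -221718980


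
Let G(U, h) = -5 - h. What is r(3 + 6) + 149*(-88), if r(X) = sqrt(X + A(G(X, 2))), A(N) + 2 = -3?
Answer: -13110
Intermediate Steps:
A(N) = -5 (A(N) = -2 - 3 = -5)
r(X) = sqrt(-5 + X) (r(X) = sqrt(X - 5) = sqrt(-5 + X))
r(3 + 6) + 149*(-88) = sqrt(-5 + (3 + 6)) + 149*(-88) = sqrt(-5 + 9) - 13112 = sqrt(4) - 13112 = 2 - 13112 = -13110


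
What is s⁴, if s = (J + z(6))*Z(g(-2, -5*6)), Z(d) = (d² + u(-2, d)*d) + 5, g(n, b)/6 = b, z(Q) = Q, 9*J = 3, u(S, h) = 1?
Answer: 140535520957056469140625/81 ≈ 1.7350e+21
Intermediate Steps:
J = ⅓ (J = (⅑)*3 = ⅓ ≈ 0.33333)
g(n, b) = 6*b
Z(d) = 5 + d + d² (Z(d) = (d² + 1*d) + 5 = (d² + d) + 5 = (d + d²) + 5 = 5 + d + d²)
s = 612275/3 (s = (⅓ + 6)*(5 + 6*(-5*6) + (6*(-5*6))²) = 19*(5 + 6*(-30) + (6*(-30))²)/3 = 19*(5 - 180 + (-180)²)/3 = 19*(5 - 180 + 32400)/3 = (19/3)*32225 = 612275/3 ≈ 2.0409e+5)
s⁴ = (612275/3)⁴ = 140535520957056469140625/81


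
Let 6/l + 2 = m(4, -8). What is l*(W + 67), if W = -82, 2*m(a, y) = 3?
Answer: 180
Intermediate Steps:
m(a, y) = 3/2 (m(a, y) = (½)*3 = 3/2)
l = -12 (l = 6/(-2 + 3/2) = 6/(-½) = 6*(-2) = -12)
l*(W + 67) = -12*(-82 + 67) = -12*(-15) = 180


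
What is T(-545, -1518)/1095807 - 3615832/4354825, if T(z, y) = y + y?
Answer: -1325158421708/1590682572925 ≈ -0.83308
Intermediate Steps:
T(z, y) = 2*y
T(-545, -1518)/1095807 - 3615832/4354825 = (2*(-1518))/1095807 - 3615832/4354825 = -3036*1/1095807 - 3615832*1/4354825 = -1012/365269 - 3615832/4354825 = -1325158421708/1590682572925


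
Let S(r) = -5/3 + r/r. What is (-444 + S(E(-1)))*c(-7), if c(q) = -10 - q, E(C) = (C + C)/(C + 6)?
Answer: 1334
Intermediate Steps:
E(C) = 2*C/(6 + C) (E(C) = (2*C)/(6 + C) = 2*C/(6 + C))
S(r) = -⅔ (S(r) = -5*⅓ + 1 = -5/3 + 1 = -⅔)
(-444 + S(E(-1)))*c(-7) = (-444 - ⅔)*(-10 - 1*(-7)) = -1334*(-10 + 7)/3 = -1334/3*(-3) = 1334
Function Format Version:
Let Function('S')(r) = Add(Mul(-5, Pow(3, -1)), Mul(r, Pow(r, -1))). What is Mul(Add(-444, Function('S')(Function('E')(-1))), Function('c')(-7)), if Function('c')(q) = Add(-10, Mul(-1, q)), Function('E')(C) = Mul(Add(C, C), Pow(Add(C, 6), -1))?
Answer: 1334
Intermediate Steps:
Function('E')(C) = Mul(2, C, Pow(Add(6, C), -1)) (Function('E')(C) = Mul(Mul(2, C), Pow(Add(6, C), -1)) = Mul(2, C, Pow(Add(6, C), -1)))
Function('S')(r) = Rational(-2, 3) (Function('S')(r) = Add(Mul(-5, Rational(1, 3)), 1) = Add(Rational(-5, 3), 1) = Rational(-2, 3))
Mul(Add(-444, Function('S')(Function('E')(-1))), Function('c')(-7)) = Mul(Add(-444, Rational(-2, 3)), Add(-10, Mul(-1, -7))) = Mul(Rational(-1334, 3), Add(-10, 7)) = Mul(Rational(-1334, 3), -3) = 1334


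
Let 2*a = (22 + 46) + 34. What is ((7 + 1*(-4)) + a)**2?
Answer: 2916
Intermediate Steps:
a = 51 (a = ((22 + 46) + 34)/2 = (68 + 34)/2 = (1/2)*102 = 51)
((7 + 1*(-4)) + a)**2 = ((7 + 1*(-4)) + 51)**2 = ((7 - 4) + 51)**2 = (3 + 51)**2 = 54**2 = 2916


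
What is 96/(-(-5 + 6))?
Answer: -96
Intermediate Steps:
96/(-(-5 + 6)) = 96/(-1*1) = 96/(-1) = -1*96 = -96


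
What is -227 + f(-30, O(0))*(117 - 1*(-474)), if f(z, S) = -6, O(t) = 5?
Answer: -3773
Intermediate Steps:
-227 + f(-30, O(0))*(117 - 1*(-474)) = -227 - 6*(117 - 1*(-474)) = -227 - 6*(117 + 474) = -227 - 6*591 = -227 - 3546 = -3773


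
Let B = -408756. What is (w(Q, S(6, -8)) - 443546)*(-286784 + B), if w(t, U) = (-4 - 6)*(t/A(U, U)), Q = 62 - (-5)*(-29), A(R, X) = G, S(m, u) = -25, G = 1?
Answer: 307926686640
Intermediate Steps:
A(R, X) = 1
Q = -83 (Q = 62 - 1*145 = 62 - 145 = -83)
w(t, U) = -10*t (w(t, U) = (-4 - 6)*(t/1) = -10*t)
(w(Q, S(6, -8)) - 443546)*(-286784 + B) = (-10*(-83) - 443546)*(-286784 - 408756) = (830 - 443546)*(-695540) = -442716*(-695540) = 307926686640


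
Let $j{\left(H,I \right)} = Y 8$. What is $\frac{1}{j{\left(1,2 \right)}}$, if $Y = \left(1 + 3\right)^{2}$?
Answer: $\frac{1}{128} \approx 0.0078125$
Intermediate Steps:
$Y = 16$ ($Y = 4^{2} = 16$)
$j{\left(H,I \right)} = 128$ ($j{\left(H,I \right)} = 16 \cdot 8 = 128$)
$\frac{1}{j{\left(1,2 \right)}} = \frac{1}{128}$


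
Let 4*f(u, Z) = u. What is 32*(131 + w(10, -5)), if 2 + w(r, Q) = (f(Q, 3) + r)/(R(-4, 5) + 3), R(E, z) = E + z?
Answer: 4198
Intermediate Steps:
f(u, Z) = u/4
w(r, Q) = -2 + r/4 + Q/16 (w(r, Q) = -2 + (Q/4 + r)/((-4 + 5) + 3) = -2 + (r + Q/4)/(1 + 3) = -2 + (r + Q/4)/4 = -2 + (r + Q/4)*(¼) = -2 + (r/4 + Q/16) = -2 + r/4 + Q/16)
32*(131 + w(10, -5)) = 32*(131 + (-2 + (¼)*10 + (1/16)*(-5))) = 32*(131 + (-2 + 5/2 - 5/16)) = 32*(131 + 3/16) = 32*(2099/16) = 4198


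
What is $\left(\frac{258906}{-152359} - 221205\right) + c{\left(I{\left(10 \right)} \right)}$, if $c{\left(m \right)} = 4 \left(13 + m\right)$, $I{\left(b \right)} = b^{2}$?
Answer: $- \frac{33633965233}{152359} \approx -2.2075 \cdot 10^{5}$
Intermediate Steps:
$c{\left(m \right)} = 52 + 4 m$
$\left(\frac{258906}{-152359} - 221205\right) + c{\left(I{\left(10 \right)} \right)} = \left(\frac{258906}{-152359} - 221205\right) + \left(52 + 4 \cdot 10^{2}\right) = \left(258906 \left(- \frac{1}{152359}\right) - 221205\right) + \left(52 + 4 \cdot 100\right) = \left(- \frac{258906}{152359} - 221205\right) + \left(52 + 400\right) = - \frac{33702831501}{152359} + 452 = - \frac{33633965233}{152359}$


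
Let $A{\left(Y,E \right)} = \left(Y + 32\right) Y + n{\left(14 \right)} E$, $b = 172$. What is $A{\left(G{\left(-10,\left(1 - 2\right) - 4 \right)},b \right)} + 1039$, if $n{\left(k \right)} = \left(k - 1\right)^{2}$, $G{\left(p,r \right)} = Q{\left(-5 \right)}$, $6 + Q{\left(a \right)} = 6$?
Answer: $30107$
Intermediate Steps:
$Q{\left(a \right)} = 0$ ($Q{\left(a \right)} = -6 + 6 = 0$)
$G{\left(p,r \right)} = 0$
$n{\left(k \right)} = \left(-1 + k\right)^{2}$
$A{\left(Y,E \right)} = 169 E + Y \left(32 + Y\right)$ ($A{\left(Y,E \right)} = \left(Y + 32\right) Y + \left(-1 + 14\right)^{2} E = \left(32 + Y\right) Y + 13^{2} E = Y \left(32 + Y\right) + 169 E = 169 E + Y \left(32 + Y\right)$)
$A{\left(G{\left(-10,\left(1 - 2\right) - 4 \right)},b \right)} + 1039 = \left(0^{2} + 32 \cdot 0 + 169 \cdot 172\right) + 1039 = \left(0 + 0 + 29068\right) + 1039 = 29068 + 1039 = 30107$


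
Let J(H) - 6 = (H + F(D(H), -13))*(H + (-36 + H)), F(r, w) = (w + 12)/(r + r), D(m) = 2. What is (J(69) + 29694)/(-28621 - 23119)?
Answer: -14685/20696 ≈ -0.70956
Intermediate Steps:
F(r, w) = (12 + w)/(2*r) (F(r, w) = (12 + w)/((2*r)) = (12 + w)*(1/(2*r)) = (12 + w)/(2*r))
J(H) = 6 + (-36 + 2*H)*(-¼ + H) (J(H) = 6 + (H + (½)*(12 - 13)/2)*(H + (-36 + H)) = 6 + (H + (½)*(½)*(-1))*(-36 + 2*H) = 6 + (H - ¼)*(-36 + 2*H) = 6 + (-¼ + H)*(-36 + 2*H) = 6 + (-36 + 2*H)*(-¼ + H))
(J(69) + 29694)/(-28621 - 23119) = ((15 + 2*69² - 73/2*69) + 29694)/(-28621 - 23119) = ((15 + 2*4761 - 5037/2) + 29694)/(-51740) = ((15 + 9522 - 5037/2) + 29694)*(-1/51740) = (14037/2 + 29694)*(-1/51740) = (73425/2)*(-1/51740) = -14685/20696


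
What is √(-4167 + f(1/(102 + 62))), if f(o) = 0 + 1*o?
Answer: I*√28018867/82 ≈ 64.552*I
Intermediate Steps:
f(o) = o (f(o) = 0 + o = o)
√(-4167 + f(1/(102 + 62))) = √(-4167 + 1/(102 + 62)) = √(-4167 + 1/164) = √(-683387/164) = I*√28018867/82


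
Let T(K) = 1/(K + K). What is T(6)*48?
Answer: 4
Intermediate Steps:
T(K) = 1/(2*K)
T(6)*48 = ((1/2)/6)*48 = ((1/2)*(1/6))*48 = (1/12)*48 = 4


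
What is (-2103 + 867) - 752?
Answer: -1988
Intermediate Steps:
(-2103 + 867) - 752 = -1236 - 752 = -1988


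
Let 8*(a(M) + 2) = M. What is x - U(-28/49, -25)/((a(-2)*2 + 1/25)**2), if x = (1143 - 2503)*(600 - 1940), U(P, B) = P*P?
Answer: 4440680310400/2436721 ≈ 1.8224e+6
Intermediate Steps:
a(M) = -2 + M/8
U(P, B) = P**2
x = 1822400 (x = -1360*(-1340) = 1822400)
x - U(-28/49, -25)/((a(-2)*2 + 1/25)**2) = 1822400 - (-28/49)**2/(((-2 + (1/8)*(-2))*2 + 1/25)**2) = 1822400 - (-28*1/49)**2/(((-2 - 1/4)*2 + 1/25)**2) = 1822400 - (-4/7)**2/((-9/4*2 + 1/25)**2) = 1822400 - 16/(49*((-9/2 + 1/25)**2)) = 1822400 - 16/(49*((-223/50)**2)) = 1822400 - 16/(49*49729/2500) = 1822400 - 16*2500/(49*49729) = 1822400 - 1*40000/2436721 = 1822400 - 40000/2436721 = 4440680310400/2436721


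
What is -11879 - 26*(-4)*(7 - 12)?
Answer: -12399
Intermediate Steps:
-11879 - 26*(-4)*(7 - 12) = -11879 - (-104)*(-5) = -11879 - 1*520 = -11879 - 520 = -12399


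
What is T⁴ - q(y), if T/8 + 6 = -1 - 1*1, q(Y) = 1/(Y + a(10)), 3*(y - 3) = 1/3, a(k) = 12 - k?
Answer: 771751927/46 ≈ 1.6777e+7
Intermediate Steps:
y = 28/9 (y = 3 + (⅓)/3 = 3 + (⅓)*(⅓) = 3 + ⅑ = 28/9 ≈ 3.1111)
q(Y) = 1/(2 + Y) (q(Y) = 1/(Y + (12 - 1*10)) = 1/(Y + (12 - 10)) = 1/(Y + 2) = 1/(2 + Y))
T = -64 (T = -48 + 8*(-1 - 1*1) = -48 + 8*(-1 - 1) = -48 + 8*(-2) = -48 - 16 = -64)
T⁴ - q(y) = (-64)⁴ - 1/(2 + 28/9) = 16777216 - 1/46/9 = 16777216 - 1*9/46 = 16777216 - 9/46 = 771751927/46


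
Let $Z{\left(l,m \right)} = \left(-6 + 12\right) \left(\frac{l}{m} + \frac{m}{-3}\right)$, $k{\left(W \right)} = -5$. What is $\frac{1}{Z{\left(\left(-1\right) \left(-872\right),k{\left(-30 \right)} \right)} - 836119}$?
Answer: $- \frac{5}{4185777} \approx -1.1945 \cdot 10^{-6}$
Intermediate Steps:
$Z{\left(l,m \right)} = - 2 m + \frac{6 l}{m}$ ($Z{\left(l,m \right)} = 6 \left(\frac{l}{m} + m \left(- \frac{1}{3}\right)\right) = 6 \left(\frac{l}{m} - \frac{m}{3}\right) = 6 \left(- \frac{m}{3} + \frac{l}{m}\right) = - 2 m + \frac{6 l}{m}$)
$\frac{1}{Z{\left(\left(-1\right) \left(-872\right),k{\left(-30 \right)} \right)} - 836119} = \frac{1}{\left(\left(-2\right) \left(-5\right) + \frac{6 \left(\left(-1\right) \left(-872\right)\right)}{-5}\right) - 836119} = \frac{1}{\left(10 + 6 \cdot 872 \left(- \frac{1}{5}\right)\right) - 836119} = \frac{1}{\left(10 - \frac{5232}{5}\right) - 836119} = \frac{1}{- \frac{5182}{5} - 836119} = \frac{1}{- \frac{4185777}{5}} = - \frac{5}{4185777}$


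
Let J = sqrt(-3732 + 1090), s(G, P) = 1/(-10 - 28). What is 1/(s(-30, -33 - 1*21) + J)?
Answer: -38/3815049 - 1444*I*sqrt(2642)/3815049 ≈ -9.9606e-6 - 0.019455*I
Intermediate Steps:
s(G, P) = -1/38 (s(G, P) = 1/(-38) = -1/38)
J = I*sqrt(2642) (J = sqrt(-2642) = I*sqrt(2642) ≈ 51.4*I)
1/(s(-30, -33 - 1*21) + J) = 1/(-1/38 + I*sqrt(2642))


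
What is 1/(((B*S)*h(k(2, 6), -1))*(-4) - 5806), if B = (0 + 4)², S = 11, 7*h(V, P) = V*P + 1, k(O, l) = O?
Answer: -7/39938 ≈ -0.00017527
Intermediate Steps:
h(V, P) = ⅐ + P*V/7 (h(V, P) = (V*P + 1)/7 = (P*V + 1)/7 = (1 + P*V)/7 = ⅐ + P*V/7)
B = 16 (B = 4² = 16)
1/(((B*S)*h(k(2, 6), -1))*(-4) - 5806) = 1/(((16*11)*(⅐ + (⅐)*(-1)*2))*(-4) - 5806) = 1/((176*(⅐ - 2/7))*(-4) - 5806) = 1/((176*(-⅐))*(-4) - 5806) = 1/(-176/7*(-4) - 5806) = 1/(704/7 - 5806) = 1/(-39938/7) = -7/39938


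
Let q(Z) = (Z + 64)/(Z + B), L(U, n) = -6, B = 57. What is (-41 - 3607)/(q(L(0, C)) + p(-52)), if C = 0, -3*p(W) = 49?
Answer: 186048/775 ≈ 240.06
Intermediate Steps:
p(W) = -49/3 (p(W) = -⅓*49 = -49/3)
q(Z) = (64 + Z)/(57 + Z) (q(Z) = (Z + 64)/(Z + 57) = (64 + Z)/(57 + Z))
(-41 - 3607)/(q(L(0, C)) + p(-52)) = (-41 - 3607)/((64 - 6)/(57 - 6) - 49/3) = -3648/(58/51 - 49/3) = -3648/(-775/51) = -3648*(-51/775) = 186048/775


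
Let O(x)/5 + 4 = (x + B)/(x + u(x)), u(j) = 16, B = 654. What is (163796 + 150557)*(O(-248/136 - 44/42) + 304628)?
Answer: 449166415320233/4687 ≈ 9.5832e+10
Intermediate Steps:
O(x) = -20 + 5*(654 + x)/(16 + x) (O(x) = -20 + 5*((x + 654)/(x + 16)) = -20 + 5*((654 + x)/(16 + x)) = -20 + 5*(654 + x)/(16 + x))
(163796 + 150557)*(O(-248/136 - 44/42) + 304628) = (163796 + 150557)*(5*(590 - 3*(-248/136 - 44/42))/(16 + (-248/136 - 44/42)) + 304628) = 314353*(5*(590 - 3*(-248*1/136 - 44*1/42))/(16 + (-248*1/136 - 44*1/42)) + 304628) = 314353*(5*(590 - 3*(-31/17 - 22/21))/(16 + (-31/17 - 22/21)) + 304628) = 314353*(5*(590 - 3*(-1025/357))/(16 - 1025/357) + 304628) = 314353*(5*(590 + 1025/119)/(4687/357) + 304628) = 314353*(5*(357/4687)*(71235/119) + 304628) = 314353*(1068525/4687 + 304628) = 314353*(1428859961/4687) = 449166415320233/4687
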